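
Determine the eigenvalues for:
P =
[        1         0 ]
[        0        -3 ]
λ = -3, 1

Solve det(P - λI) = 0. For a 2×2 matrix the characteristic equation is λ² - (trace)λ + det = 0.
trace(P) = a + d = 1 - 3 = -2.
det(P) = a*d - b*c = (1)*(-3) - (0)*(0) = -3 - 0 = -3.
Characteristic equation: λ² - (-2)λ + (-3) = 0.
Discriminant = (-2)² - 4*(-3) = 4 + 12 = 16.
λ = (-2 ± √16) / 2 = (-2 ± 4) / 2 = -3, 1.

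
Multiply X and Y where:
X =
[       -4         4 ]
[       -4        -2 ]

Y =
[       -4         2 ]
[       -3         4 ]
XY =
[        4         8 ]
[       22       -16 ]

Matrix multiplication: (XY)[i][j] = sum over k of X[i][k] * Y[k][j].
  (XY)[0][0] = (-4)*(-4) + (4)*(-3) = 4
  (XY)[0][1] = (-4)*(2) + (4)*(4) = 8
  (XY)[1][0] = (-4)*(-4) + (-2)*(-3) = 22
  (XY)[1][1] = (-4)*(2) + (-2)*(4) = -16
XY =
[        4         8 ]
[       22       -16 ]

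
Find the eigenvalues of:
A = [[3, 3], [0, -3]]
λ = -3, 3

Solve det(A - λI) = 0. For a 2×2 matrix this is λ² - (trace)λ + det = 0.
trace(A) = 3 - 3 = 0.
det(A) = (3)*(-3) - (3)*(0) = -9 - 0 = -9.
Characteristic equation: λ² - (0)λ + (-9) = 0.
Discriminant: (0)² - 4*(-9) = 0 + 36 = 36.
Roots: λ = (0 ± √36) / 2 = -3, 3.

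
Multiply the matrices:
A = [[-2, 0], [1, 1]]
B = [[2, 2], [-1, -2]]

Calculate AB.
[[-4, -4], [1, 0]]

Each entry (i,j) of AB = sum over k of A[i][k]*B[k][j].
(AB)[0][0] = (-2)*(2) + (0)*(-1) = -4
(AB)[0][1] = (-2)*(2) + (0)*(-2) = -4
(AB)[1][0] = (1)*(2) + (1)*(-1) = 1
(AB)[1][1] = (1)*(2) + (1)*(-2) = 0
AB = [[-4, -4], [1, 0]]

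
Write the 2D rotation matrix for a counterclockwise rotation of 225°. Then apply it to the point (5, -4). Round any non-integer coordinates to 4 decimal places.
R = [[-√2/2, √2/2], [-√2/2, -√2/2]]; R·(5, -4) = (-6.3640, -0.7071)

Rotation matrix formula: R(θ) = [[cos θ, -sin θ], [sin θ, cos θ]]
For θ = 225°:
cos(225°) = -√2/2
sin(225°) = -√2/2
R = [[-√2/2, √2/2], [-√2/2, -√2/2]]
Apply to (5, -4): [-√2/2·5 + (√2/2)·-4, -√2/2·5 + -√2/2·-4] = (-6.3640, -0.7071)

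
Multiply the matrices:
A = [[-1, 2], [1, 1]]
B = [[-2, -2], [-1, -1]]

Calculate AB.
[[0, 0], [-3, -3]]

Each entry (i,j) of AB = sum over k of A[i][k]*B[k][j].
(AB)[0][0] = (-1)*(-2) + (2)*(-1) = 0
(AB)[0][1] = (-1)*(-2) + (2)*(-1) = 0
(AB)[1][0] = (1)*(-2) + (1)*(-1) = -3
(AB)[1][1] = (1)*(-2) + (1)*(-1) = -3
AB = [[0, 0], [-3, -3]]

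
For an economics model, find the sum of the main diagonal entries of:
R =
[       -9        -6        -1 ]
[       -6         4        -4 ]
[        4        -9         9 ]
tr(R) = -9 + 4 + 9 = 4

The trace of a square matrix is the sum of its diagonal entries.
Diagonal entries of R: R[0][0] = -9, R[1][1] = 4, R[2][2] = 9.
tr(R) = -9 + 4 + 9 = 4.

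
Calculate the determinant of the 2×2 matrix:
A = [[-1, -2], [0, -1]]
1

For A = [[a, b], [c, d]], det(A) = a*d - b*c.
det(A) = (-1)*(-1) - (-2)*(0) = 1 - 0 = 1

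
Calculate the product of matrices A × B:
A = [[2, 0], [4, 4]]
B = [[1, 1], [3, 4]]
[[2, 2], [16, 20]]

Matrix multiplication:
C[0][0] = 2×1 + 0×3 = 2
C[0][1] = 2×1 + 0×4 = 2
C[1][0] = 4×1 + 4×3 = 16
C[1][1] = 4×1 + 4×4 = 20
Result: [[2, 2], [16, 20]]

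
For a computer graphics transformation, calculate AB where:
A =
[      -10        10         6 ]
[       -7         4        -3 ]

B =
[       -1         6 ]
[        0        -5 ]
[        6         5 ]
AB =
[       46       -80 ]
[      -11       -77 ]

Matrix multiplication: (AB)[i][j] = sum over k of A[i][k] * B[k][j].
  (AB)[0][0] = (-10)*(-1) + (10)*(0) + (6)*(6) = 46
  (AB)[0][1] = (-10)*(6) + (10)*(-5) + (6)*(5) = -80
  (AB)[1][0] = (-7)*(-1) + (4)*(0) + (-3)*(6) = -11
  (AB)[1][1] = (-7)*(6) + (4)*(-5) + (-3)*(5) = -77
AB =
[       46       -80 ]
[      -11       -77 ]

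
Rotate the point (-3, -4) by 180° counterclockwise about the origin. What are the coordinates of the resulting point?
(3, 4)

Rotation matrix R(θ) = [[cos θ, -sin θ], [sin θ, cos θ]]; for θ = 180°:
R = [[-1, 0], [0, -1]]
Result: R × [-3, -4]ᵀ = [-1·-3 + (0)·-4, 0·-3 + (-1)·-4]ᵀ = (3, 4)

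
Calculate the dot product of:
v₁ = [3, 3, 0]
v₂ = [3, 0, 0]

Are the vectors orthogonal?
9, No

The dot product is the sum of products of corresponding components.
v₁·v₂ = (3)*(3) + (3)*(0) + (0)*(0) = 9 + 0 + 0 = 9.
Two vectors are orthogonal iff their dot product is 0; here the dot product is 9, so the vectors are not orthogonal.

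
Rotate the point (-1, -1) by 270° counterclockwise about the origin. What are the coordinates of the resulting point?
(-1, 1)

Rotation matrix R(θ) = [[cos θ, -sin θ], [sin θ, cos θ]]; for θ = 270°:
R = [[0, 1], [-1, 0]]
Result: R × [-1, -1]ᵀ = [0·-1 + (1)·-1, -1·-1 + (0)·-1]ᵀ = (-1, 1)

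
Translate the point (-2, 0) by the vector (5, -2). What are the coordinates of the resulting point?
(3, -2)

Translation by (5, -2):
x' = -2 + 5 = 3
y' = 0 + -2 = -2
Homogeneous matrix: [[1, 0, 5], [0, 1, -2], [0, 0, 1]]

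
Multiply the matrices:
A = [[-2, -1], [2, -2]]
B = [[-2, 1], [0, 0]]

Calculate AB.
[[4, -2], [-4, 2]]

Each entry (i,j) of AB = sum over k of A[i][k]*B[k][j].
(AB)[0][0] = (-2)*(-2) + (-1)*(0) = 4
(AB)[0][1] = (-2)*(1) + (-1)*(0) = -2
(AB)[1][0] = (2)*(-2) + (-2)*(0) = -4
(AB)[1][1] = (2)*(1) + (-2)*(0) = 2
AB = [[4, -2], [-4, 2]]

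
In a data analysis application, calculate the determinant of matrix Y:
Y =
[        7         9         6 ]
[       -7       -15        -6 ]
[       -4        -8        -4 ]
det(Y) = 24

Expand along row 0 (cofactor expansion): det(Y) = a*(e*i - f*h) - b*(d*i - f*g) + c*(d*h - e*g), where the 3×3 is [[a, b, c], [d, e, f], [g, h, i]].
Minor M_00 = (-15)*(-4) - (-6)*(-8) = 60 - 48 = 12.
Minor M_01 = (-7)*(-4) - (-6)*(-4) = 28 - 24 = 4.
Minor M_02 = (-7)*(-8) - (-15)*(-4) = 56 - 60 = -4.
det(Y) = (7)*(12) - (9)*(4) + (6)*(-4) = 84 - 36 - 24 = 24.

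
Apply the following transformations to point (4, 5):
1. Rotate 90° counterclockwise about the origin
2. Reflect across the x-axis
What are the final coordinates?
(-5, -4)

Step 1: Rotate 90° → (-5, 4)
Step 2: Reflect across the x-axis → (-5, -4)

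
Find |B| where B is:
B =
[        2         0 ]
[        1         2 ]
det(B) = 4

For a 2×2 matrix [[a, b], [c, d]], det = a*d - b*c.
det(B) = (2)*(2) - (0)*(1) = 4 - 0 = 4.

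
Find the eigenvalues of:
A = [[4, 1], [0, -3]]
λ = -3, 4

Solve det(A - λI) = 0. For a 2×2 matrix this is λ² - (trace)λ + det = 0.
trace(A) = 4 - 3 = 1.
det(A) = (4)*(-3) - (1)*(0) = -12 - 0 = -12.
Characteristic equation: λ² - (1)λ + (-12) = 0.
Discriminant: (1)² - 4*(-12) = 1 + 48 = 49.
Roots: λ = (1 ± √49) / 2 = -3, 4.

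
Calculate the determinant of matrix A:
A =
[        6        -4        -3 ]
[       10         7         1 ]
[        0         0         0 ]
det(A) = 0

Expand along row 0 (cofactor expansion): det(A) = a*(e*i - f*h) - b*(d*i - f*g) + c*(d*h - e*g), where the 3×3 is [[a, b, c], [d, e, f], [g, h, i]].
Minor M_00 = (7)*(0) - (1)*(0) = 0 - 0 = 0.
Minor M_01 = (10)*(0) - (1)*(0) = 0 - 0 = 0.
Minor M_02 = (10)*(0) - (7)*(0) = 0 - 0 = 0.
det(A) = (6)*(0) - (-4)*(0) + (-3)*(0) = 0 + 0 + 0 = 0.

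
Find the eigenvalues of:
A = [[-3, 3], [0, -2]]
λ = -3, -2

Solve det(A - λI) = 0. For a 2×2 matrix this is λ² - (trace)λ + det = 0.
trace(A) = -3 - 2 = -5.
det(A) = (-3)*(-2) - (3)*(0) = 6 - 0 = 6.
Characteristic equation: λ² - (-5)λ + (6) = 0.
Discriminant: (-5)² - 4*(6) = 25 - 24 = 1.
Roots: λ = (-5 ± √1) / 2 = -3, -2.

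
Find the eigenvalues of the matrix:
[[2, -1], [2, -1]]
λ = 0 and λ = 1

Characteristic equation: det(A - λI) = 0
λ² - (trace)λ + (det) = 0
λ² - (1)λ + (0) = 0
λ² - 1λ + 0 = 0
Solving: λ = 0, 1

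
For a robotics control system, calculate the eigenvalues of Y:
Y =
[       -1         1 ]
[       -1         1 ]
λ = 0, 0

Solve det(Y - λI) = 0. For a 2×2 matrix the characteristic equation is λ² - (trace)λ + det = 0.
trace(Y) = a + d = -1 + 1 = 0.
det(Y) = a*d - b*c = (-1)*(1) - (1)*(-1) = -1 + 1 = 0.
Characteristic equation: λ² - (0)λ + (0) = 0.
Discriminant = (0)² - 4*(0) = 0 - 0 = 0.
λ = (0 ± √0) / 2 = (0 ± 0) / 2 = 0, 0.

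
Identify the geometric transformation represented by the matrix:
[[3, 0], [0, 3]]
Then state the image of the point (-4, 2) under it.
uniform scaling by factor 3; image of (-4, 2) is (-12, 6)

This is a diagonal matrix with equal entries 3, so it scales both axes by the same factor 3.
The matrix [[3, 0], [0, 3]] represents: uniform scaling by factor 3.
Applying it to (-4, 2): [3·-4 + 0·2, 0·-4 + 3·2] = (-12, 6).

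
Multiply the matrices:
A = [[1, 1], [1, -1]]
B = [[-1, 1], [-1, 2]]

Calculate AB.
[[-2, 3], [0, -1]]

Each entry (i,j) of AB = sum over k of A[i][k]*B[k][j].
(AB)[0][0] = (1)*(-1) + (1)*(-1) = -2
(AB)[0][1] = (1)*(1) + (1)*(2) = 3
(AB)[1][0] = (1)*(-1) + (-1)*(-1) = 0
(AB)[1][1] = (1)*(1) + (-1)*(2) = -1
AB = [[-2, 3], [0, -1]]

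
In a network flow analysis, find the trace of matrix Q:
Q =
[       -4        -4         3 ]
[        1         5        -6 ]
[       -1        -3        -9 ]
tr(Q) = -4 + 5 - 9 = -8

The trace of a square matrix is the sum of its diagonal entries.
Diagonal entries of Q: Q[0][0] = -4, Q[1][1] = 5, Q[2][2] = -9.
tr(Q) = -4 + 5 - 9 = -8.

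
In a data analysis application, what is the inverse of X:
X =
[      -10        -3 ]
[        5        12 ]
det(X) = -105
X⁻¹ =
[    -4/35     -1/35 ]
[     1/21      2/21 ]

For a 2×2 matrix X = [[a, b], [c, d]] with det(X) ≠ 0, X⁻¹ = (1/det(X)) * [[d, -b], [-c, a]].
det(X) = (-10)*(12) - (-3)*(5) = -120 + 15 = -105.
X⁻¹ = (1/-105) * [[12, 3], [-5, -10]].
Dividing each entry by -105 and reducing:
X⁻¹ =
[    -4/35     -1/35 ]
[     1/21      2/21 ]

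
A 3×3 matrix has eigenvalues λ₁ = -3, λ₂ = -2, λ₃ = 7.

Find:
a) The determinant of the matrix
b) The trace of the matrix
det = 42, trace = 2

Two standard eigenvalue identities:
- det(A) equals the product of the eigenvalues (counted with multiplicity).
- trace(A) equals the sum of the eigenvalues.
det(A) = (-3)*(-2)*(7) = 42.
trace(A) = -3 - 2 + 7 = 2.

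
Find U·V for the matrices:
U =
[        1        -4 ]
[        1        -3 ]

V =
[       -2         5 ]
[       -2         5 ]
UV =
[        6       -15 ]
[        4       -10 ]

Matrix multiplication: (UV)[i][j] = sum over k of U[i][k] * V[k][j].
  (UV)[0][0] = (1)*(-2) + (-4)*(-2) = 6
  (UV)[0][1] = (1)*(5) + (-4)*(5) = -15
  (UV)[1][0] = (1)*(-2) + (-3)*(-2) = 4
  (UV)[1][1] = (1)*(5) + (-3)*(5) = -10
UV =
[        6       -15 ]
[        4       -10 ]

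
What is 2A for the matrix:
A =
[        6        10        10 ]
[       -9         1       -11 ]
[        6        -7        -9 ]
2A =
[       12        20        20 ]
[      -18         2       -22 ]
[       12       -14       -18 ]

Scalar multiplication is elementwise: (2A)[i][j] = 2 * A[i][j].
  (2A)[0][0] = 2 * (6) = 12
  (2A)[0][1] = 2 * (10) = 20
  (2A)[0][2] = 2 * (10) = 20
  (2A)[1][0] = 2 * (-9) = -18
  (2A)[1][1] = 2 * (1) = 2
  (2A)[1][2] = 2 * (-11) = -22
  (2A)[2][0] = 2 * (6) = 12
  (2A)[2][1] = 2 * (-7) = -14
  (2A)[2][2] = 2 * (-9) = -18
2A =
[       12        20        20 ]
[      -18         2       -22 ]
[       12       -14       -18 ]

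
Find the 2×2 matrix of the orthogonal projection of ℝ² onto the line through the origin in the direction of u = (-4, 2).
[[4/5, -2/5], [-2/5, 1/5]]

The orthogonal projection onto the line spanned by a nonzero vector u = (a, b) has matrix P = (u uᵀ) / (uᵀ u) = (1/(a² + b²)) · [[a², ab], [ab, b²]].
Here u = (-4, 2), so a² + b² = 16 + 4 = 20.
P = (1/20) · [[16, -8], [-8, 4]] = [[4/5, -2/5], [-2/5, 1/5]].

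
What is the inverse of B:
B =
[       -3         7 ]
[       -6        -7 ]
det(B) = 63
B⁻¹ =
[     -1/9      -1/9 ]
[     2/21     -1/21 ]

For a 2×2 matrix B = [[a, b], [c, d]] with det(B) ≠ 0, B⁻¹ = (1/det(B)) * [[d, -b], [-c, a]].
det(B) = (-3)*(-7) - (7)*(-6) = 21 + 42 = 63.
B⁻¹ = (1/63) * [[-7, -7], [6, -3]].
Dividing each entry by 63 and reducing:
B⁻¹ =
[     -1/9      -1/9 ]
[     2/21     -1/21 ]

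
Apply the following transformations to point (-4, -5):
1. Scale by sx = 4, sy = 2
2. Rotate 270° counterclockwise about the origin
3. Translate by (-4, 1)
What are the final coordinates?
(-14, 17)

Step 1: Scale → (-16, -10)
Step 2: Rotate 270° → (-10, 16)
Step 3: Translate → (-14, 17)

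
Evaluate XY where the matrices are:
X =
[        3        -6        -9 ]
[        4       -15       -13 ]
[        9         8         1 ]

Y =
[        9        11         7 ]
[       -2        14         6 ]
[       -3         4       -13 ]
XY =
[       66       -87       102 ]
[      105      -218       107 ]
[       62       215        98 ]

Matrix multiplication: (XY)[i][j] = sum over k of X[i][k] * Y[k][j].
  (XY)[0][0] = (3)*(9) + (-6)*(-2) + (-9)*(-3) = 66
  (XY)[0][1] = (3)*(11) + (-6)*(14) + (-9)*(4) = -87
  (XY)[0][2] = (3)*(7) + (-6)*(6) + (-9)*(-13) = 102
  (XY)[1][0] = (4)*(9) + (-15)*(-2) + (-13)*(-3) = 105
  (XY)[1][1] = (4)*(11) + (-15)*(14) + (-13)*(4) = -218
  (XY)[1][2] = (4)*(7) + (-15)*(6) + (-13)*(-13) = 107
  (XY)[2][0] = (9)*(9) + (8)*(-2) + (1)*(-3) = 62
  (XY)[2][1] = (9)*(11) + (8)*(14) + (1)*(4) = 215
  (XY)[2][2] = (9)*(7) + (8)*(6) + (1)*(-13) = 98
XY =
[       66       -87       102 ]
[      105      -218       107 ]
[       62       215        98 ]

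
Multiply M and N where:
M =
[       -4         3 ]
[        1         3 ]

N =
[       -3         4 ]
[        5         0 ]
MN =
[       27       -16 ]
[       12         4 ]

Matrix multiplication: (MN)[i][j] = sum over k of M[i][k] * N[k][j].
  (MN)[0][0] = (-4)*(-3) + (3)*(5) = 27
  (MN)[0][1] = (-4)*(4) + (3)*(0) = -16
  (MN)[1][0] = (1)*(-3) + (3)*(5) = 12
  (MN)[1][1] = (1)*(4) + (3)*(0) = 4
MN =
[       27       -16 ]
[       12         4 ]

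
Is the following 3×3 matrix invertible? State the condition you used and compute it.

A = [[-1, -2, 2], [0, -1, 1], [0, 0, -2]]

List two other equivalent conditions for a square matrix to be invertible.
Yes, invertible; det(A) = -2 ≠ 0. Equivalent conditions: rank(A) = 3; Ax = 0 has only the trivial solution; 0 is not an eigenvalue; the columns of A are linearly independent.

To check invertibility, compute det(A).
The given matrix is triangular, so det(A) equals the product of its diagonal entries = -2 ≠ 0.
Since det(A) ≠ 0, A is invertible.
Equivalent conditions for a square matrix A to be invertible:
- rank(A) = 3 (full rank).
- The homogeneous system Ax = 0 has only the trivial solution x = 0.
- 0 is not an eigenvalue of A.
- The columns (equivalently rows) of A are linearly independent.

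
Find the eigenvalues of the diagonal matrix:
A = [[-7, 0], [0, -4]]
λ₁ = -7, λ₂ = -4

The characteristic polynomial of A is det(A - λI) = (-7 - λ)(-4 - λ) = 0.
The roots are λ = -7 and λ = -4, so the eigenvalues are the diagonal entries.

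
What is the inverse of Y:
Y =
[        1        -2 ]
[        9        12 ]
det(Y) = 30
Y⁻¹ =
[      2/5      1/15 ]
[    -3/10      1/30 ]

For a 2×2 matrix Y = [[a, b], [c, d]] with det(Y) ≠ 0, Y⁻¹ = (1/det(Y)) * [[d, -b], [-c, a]].
det(Y) = (1)*(12) - (-2)*(9) = 12 + 18 = 30.
Y⁻¹ = (1/30) * [[12, 2], [-9, 1]].
Dividing each entry by 30 and reducing:
Y⁻¹ =
[      2/5      1/15 ]
[    -3/10      1/30 ]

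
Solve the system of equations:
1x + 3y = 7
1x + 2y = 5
x = 1, y = 2

Use elimination (row reduction):
Equation 1: 1x + 3y = 7.
Equation 2: 1x + 2y = 5.
Multiply Eq1 by 1 and Eq2 by 1: 1x + 3y = 7;  1x + 2y = 5.
Subtract: (-1)y = -2, so y = 2.
Back-substitute into Eq1: 1x + 3*(2) = 7, so x = 1.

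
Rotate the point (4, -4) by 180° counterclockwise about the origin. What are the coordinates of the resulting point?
(-4, 4)

Rotation matrix R(θ) = [[cos θ, -sin θ], [sin θ, cos θ]]; for θ = 180°:
R = [[-1, 0], [0, -1]]
Result: R × [4, -4]ᵀ = [-1·4 + (0)·-4, 0·4 + (-1)·-4]ᵀ = (-4, 4)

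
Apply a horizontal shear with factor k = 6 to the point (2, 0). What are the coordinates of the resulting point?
(2, 0)

Shear matrix for horizontal shear with factor k = 6:
[[1, 6], [0, 1]]
Result: (2, 0) → (2, 0)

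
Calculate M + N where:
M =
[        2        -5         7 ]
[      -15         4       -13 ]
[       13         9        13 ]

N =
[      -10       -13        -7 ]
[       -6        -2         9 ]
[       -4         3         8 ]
M + N =
[       -8       -18         0 ]
[      -21         2        -4 ]
[        9        12        21 ]

Matrix addition is elementwise: (M+N)[i][j] = M[i][j] + N[i][j].
  (M+N)[0][0] = (2) + (-10) = -8
  (M+N)[0][1] = (-5) + (-13) = -18
  (M+N)[0][2] = (7) + (-7) = 0
  (M+N)[1][0] = (-15) + (-6) = -21
  (M+N)[1][1] = (4) + (-2) = 2
  (M+N)[1][2] = (-13) + (9) = -4
  (M+N)[2][0] = (13) + (-4) = 9
  (M+N)[2][1] = (9) + (3) = 12
  (M+N)[2][2] = (13) + (8) = 21
M + N =
[       -8       -18         0 ]
[      -21         2        -4 ]
[        9        12        21 ]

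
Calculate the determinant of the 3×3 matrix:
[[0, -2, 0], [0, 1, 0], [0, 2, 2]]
0

Expansion along first row:
det = 0·det([[1,0],[2,2]]) - -2·det([[0,0],[0,2]]) + 0·det([[0,1],[0,2]])
    = 0·(1·2 - 0·2) - -2·(0·2 - 0·0) + 0·(0·2 - 1·0)
    = 0·2 - -2·0 + 0·0
    = 0 + 0 + 0 = 0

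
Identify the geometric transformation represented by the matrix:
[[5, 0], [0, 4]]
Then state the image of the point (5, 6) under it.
non-uniform scaling by (5, 4); image of (5, 6) is (25, 24)

This is diagonal with distinct entries, so it scales the x-axis by 5 and the y-axis by 4.
The matrix [[5, 0], [0, 4]] represents: non-uniform scaling by (5, 4).
Applying it to (5, 6): [5·5 + 0·6, 0·5 + 4·6] = (25, 24).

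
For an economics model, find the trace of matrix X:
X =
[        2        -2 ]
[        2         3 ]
tr(X) = 2 + 3 = 5

The trace of a square matrix is the sum of its diagonal entries.
Diagonal entries of X: X[0][0] = 2, X[1][1] = 3.
tr(X) = 2 + 3 = 5.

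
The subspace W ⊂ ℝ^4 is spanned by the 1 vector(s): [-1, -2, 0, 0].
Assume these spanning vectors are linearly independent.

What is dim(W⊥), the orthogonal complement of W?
dim(W⊥) = 3

For any subspace W of ℝ^n, dim(W) + dim(W⊥) = n (the whole-space dimension).
Here the given 1 vectors are linearly independent, so dim(W) = 1.
Thus dim(W⊥) = n - dim(W) = 4 - 1 = 3.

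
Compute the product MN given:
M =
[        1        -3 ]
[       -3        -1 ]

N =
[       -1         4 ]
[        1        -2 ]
MN =
[       -4        10 ]
[        2       -10 ]

Matrix multiplication: (MN)[i][j] = sum over k of M[i][k] * N[k][j].
  (MN)[0][0] = (1)*(-1) + (-3)*(1) = -4
  (MN)[0][1] = (1)*(4) + (-3)*(-2) = 10
  (MN)[1][0] = (-3)*(-1) + (-1)*(1) = 2
  (MN)[1][1] = (-3)*(4) + (-1)*(-2) = -10
MN =
[       -4        10 ]
[        2       -10 ]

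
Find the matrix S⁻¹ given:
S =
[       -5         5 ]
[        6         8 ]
det(S) = -70
S⁻¹ =
[    -4/35      1/14 ]
[     3/35      1/14 ]

For a 2×2 matrix S = [[a, b], [c, d]] with det(S) ≠ 0, S⁻¹ = (1/det(S)) * [[d, -b], [-c, a]].
det(S) = (-5)*(8) - (5)*(6) = -40 - 30 = -70.
S⁻¹ = (1/-70) * [[8, -5], [-6, -5]].
Dividing each entry by -70 and reducing:
S⁻¹ =
[    -4/35      1/14 ]
[     3/35      1/14 ]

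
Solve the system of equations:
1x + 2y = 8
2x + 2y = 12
x = 4, y = 2

Use elimination (row reduction):
Equation 1: 1x + 2y = 8.
Equation 2: 2x + 2y = 12.
Multiply Eq1 by 2 and Eq2 by 1: 2x + 4y = 16;  2x + 2y = 12.
Subtract: (-2)y = -4, so y = 2.
Back-substitute into Eq1: 1x + 2*(2) = 8, so x = 4.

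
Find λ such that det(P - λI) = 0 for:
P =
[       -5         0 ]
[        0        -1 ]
λ = -5, -1

Solve det(P - λI) = 0. For a 2×2 matrix the characteristic equation is λ² - (trace)λ + det = 0.
trace(P) = a + d = -5 - 1 = -6.
det(P) = a*d - b*c = (-5)*(-1) - (0)*(0) = 5 - 0 = 5.
Characteristic equation: λ² - (-6)λ + (5) = 0.
Discriminant = (-6)² - 4*(5) = 36 - 20 = 16.
λ = (-6 ± √16) / 2 = (-6 ± 4) / 2 = -5, -1.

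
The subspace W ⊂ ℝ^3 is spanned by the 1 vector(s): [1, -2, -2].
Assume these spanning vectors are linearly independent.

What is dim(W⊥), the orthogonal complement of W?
dim(W⊥) = 2

For any subspace W of ℝ^n, dim(W) + dim(W⊥) = n (the whole-space dimension).
Here the given 1 vectors are linearly independent, so dim(W) = 1.
Thus dim(W⊥) = n - dim(W) = 3 - 1 = 2.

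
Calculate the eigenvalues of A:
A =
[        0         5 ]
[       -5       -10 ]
λ = -5, -5

Solve det(A - λI) = 0. For a 2×2 matrix the characteristic equation is λ² - (trace)λ + det = 0.
trace(A) = a + d = 0 - 10 = -10.
det(A) = a*d - b*c = (0)*(-10) - (5)*(-5) = 0 + 25 = 25.
Characteristic equation: λ² - (-10)λ + (25) = 0.
Discriminant = (-10)² - 4*(25) = 100 - 100 = 0.
λ = (-10 ± √0) / 2 = (-10 ± 0) / 2 = -5, -5.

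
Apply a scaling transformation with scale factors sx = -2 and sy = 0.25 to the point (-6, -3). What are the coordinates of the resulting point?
(12, -0.75)

Scaling matrix:
[[-2, 0], [0, 0.25]]
Result: (-6 × -2, -3 × 0.25) = (12, -0.75)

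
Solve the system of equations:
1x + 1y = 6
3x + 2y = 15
x = 3, y = 3

Use elimination (row reduction):
Equation 1: 1x + 1y = 6.
Equation 2: 3x + 2y = 15.
Multiply Eq1 by 3 and Eq2 by 1: 3x + 3y = 18;  3x + 2y = 15.
Subtract: (-1)y = -3, so y = 3.
Back-substitute into Eq1: 1x + 1*(3) = 6, so x = 3.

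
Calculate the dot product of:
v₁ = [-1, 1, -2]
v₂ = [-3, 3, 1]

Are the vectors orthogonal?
4, No

The dot product is the sum of products of corresponding components.
v₁·v₂ = (-1)*(-3) + (1)*(3) + (-2)*(1) = 3 + 3 - 2 = 4.
Two vectors are orthogonal iff their dot product is 0; here the dot product is 4, so the vectors are not orthogonal.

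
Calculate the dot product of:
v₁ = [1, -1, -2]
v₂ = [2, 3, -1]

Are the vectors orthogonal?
1, No

The dot product is the sum of products of corresponding components.
v₁·v₂ = (1)*(2) + (-1)*(3) + (-2)*(-1) = 2 - 3 + 2 = 1.
Two vectors are orthogonal iff their dot product is 0; here the dot product is 1, so the vectors are not orthogonal.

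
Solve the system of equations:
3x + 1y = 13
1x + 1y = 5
x = 4, y = 1

Use elimination (row reduction):
Equation 1: 3x + 1y = 13.
Equation 2: 1x + 1y = 5.
Multiply Eq1 by 1 and Eq2 by 3: 3x + 1y = 13;  3x + 3y = 15.
Subtract: (2)y = 2, so y = 1.
Back-substitute into Eq1: 3x + 1*(1) = 13, so x = 4.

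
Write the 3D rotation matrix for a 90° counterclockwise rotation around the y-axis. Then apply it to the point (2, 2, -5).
R = [[0, 0, 1], [0, 1, 0], [-1, 0, 0]]; R·(2, 2, -5) = (-5, 2, -2)

Rotation matrix for 90° around y-axis:
cos(90°) = 0, sin(90°) = 1
R = [[0, 0, 1], [0, 1, 0], [-1, 0, 0]]
Apply to (2, 2, -5): R·[2, 2, -5]ᵀ = (-5, 2, -2)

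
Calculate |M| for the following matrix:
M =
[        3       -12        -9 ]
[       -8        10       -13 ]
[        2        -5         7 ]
det(M) = -525

Expand along row 0 (cofactor expansion): det(M) = a*(e*i - f*h) - b*(d*i - f*g) + c*(d*h - e*g), where the 3×3 is [[a, b, c], [d, e, f], [g, h, i]].
Minor M_00 = (10)*(7) - (-13)*(-5) = 70 - 65 = 5.
Minor M_01 = (-8)*(7) - (-13)*(2) = -56 + 26 = -30.
Minor M_02 = (-8)*(-5) - (10)*(2) = 40 - 20 = 20.
det(M) = (3)*(5) - (-12)*(-30) + (-9)*(20) = 15 - 360 - 180 = -525.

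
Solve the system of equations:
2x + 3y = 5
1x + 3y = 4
x = 1, y = 1

Use elimination (row reduction):
Equation 1: 2x + 3y = 5.
Equation 2: 1x + 3y = 4.
Multiply Eq1 by 1 and Eq2 by 2: 2x + 3y = 5;  2x + 6y = 8.
Subtract: (3)y = 3, so y = 1.
Back-substitute into Eq1: 2x + 3*(1) = 5, so x = 1.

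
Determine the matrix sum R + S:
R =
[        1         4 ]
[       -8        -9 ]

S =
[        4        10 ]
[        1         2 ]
R + S =
[        5        14 ]
[       -7        -7 ]

Matrix addition is elementwise: (R+S)[i][j] = R[i][j] + S[i][j].
  (R+S)[0][0] = (1) + (4) = 5
  (R+S)[0][1] = (4) + (10) = 14
  (R+S)[1][0] = (-8) + (1) = -7
  (R+S)[1][1] = (-9) + (2) = -7
R + S =
[        5        14 ]
[       -7        -7 ]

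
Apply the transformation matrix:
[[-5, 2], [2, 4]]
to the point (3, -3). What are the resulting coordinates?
(-21, -6)

Matrix multiplication:
[[-5, 2], [2, 4]] × [3, -3]ᵀ
= [-5×3 + 2×-3, 2×3 + 4×-3]ᵀ
= [-21.0000, -6.0000]ᵀ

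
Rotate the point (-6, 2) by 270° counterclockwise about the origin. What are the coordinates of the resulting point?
(2, 6)

Rotation matrix R(θ) = [[cos θ, -sin θ], [sin θ, cos θ]]; for θ = 270°:
R = [[0, 1], [-1, 0]]
Result: R × [-6, 2]ᵀ = [0·-6 + (1)·2, -1·-6 + (0)·2]ᵀ = (2, 6)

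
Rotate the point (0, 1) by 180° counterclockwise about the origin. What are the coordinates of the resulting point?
(0, -1)

Rotation matrix R(θ) = [[cos θ, -sin θ], [sin θ, cos θ]]; for θ = 180°:
R = [[-1, 0], [0, -1]]
Result: R × [0, 1]ᵀ = [-1·0 + (0)·1, 0·0 + (-1)·1]ᵀ = (0, -1)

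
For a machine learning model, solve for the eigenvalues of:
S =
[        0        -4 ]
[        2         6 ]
λ = 2, 4

Solve det(S - λI) = 0. For a 2×2 matrix the characteristic equation is λ² - (trace)λ + det = 0.
trace(S) = a + d = 0 + 6 = 6.
det(S) = a*d - b*c = (0)*(6) - (-4)*(2) = 0 + 8 = 8.
Characteristic equation: λ² - (6)λ + (8) = 0.
Discriminant = (6)² - 4*(8) = 36 - 32 = 4.
λ = (6 ± √4) / 2 = (6 ± 2) / 2 = 2, 4.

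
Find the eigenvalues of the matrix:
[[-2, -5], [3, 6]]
λ = 1 and λ = 3

Characteristic equation: det(A - λI) = 0
λ² - (trace)λ + (det) = 0
λ² - (4)λ + (3) = 0
λ² - 4λ + 3 = 0
Solving: λ = 1, 3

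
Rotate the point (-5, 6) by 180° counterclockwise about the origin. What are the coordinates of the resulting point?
(5, -6)

Rotation matrix R(θ) = [[cos θ, -sin θ], [sin θ, cos θ]]; for θ = 180°:
R = [[-1, 0], [0, -1]]
Result: R × [-5, 6]ᵀ = [-1·-5 + (0)·6, 0·-5 + (-1)·6]ᵀ = (5, -6)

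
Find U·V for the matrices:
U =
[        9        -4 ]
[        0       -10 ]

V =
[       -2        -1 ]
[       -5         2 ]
UV =
[        2       -17 ]
[       50       -20 ]

Matrix multiplication: (UV)[i][j] = sum over k of U[i][k] * V[k][j].
  (UV)[0][0] = (9)*(-2) + (-4)*(-5) = 2
  (UV)[0][1] = (9)*(-1) + (-4)*(2) = -17
  (UV)[1][0] = (0)*(-2) + (-10)*(-5) = 50
  (UV)[1][1] = (0)*(-1) + (-10)*(2) = -20
UV =
[        2       -17 ]
[       50       -20 ]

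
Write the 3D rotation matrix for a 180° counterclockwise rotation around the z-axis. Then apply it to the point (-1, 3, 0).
R = [[-1, 0, 0], [0, -1, 0], [0, 0, 1]]; R·(-1, 3, 0) = (1, -3, 0)

Rotation matrix for 180° around z-axis:
cos(180°) = -1, sin(180°) = 0
R = [[-1, 0, 0], [0, -1, 0], [0, 0, 1]]
Apply to (-1, 3, 0): R·[-1, 3, 0]ᵀ = (1, -3, 0)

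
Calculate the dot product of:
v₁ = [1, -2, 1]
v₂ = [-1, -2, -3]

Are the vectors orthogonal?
0, Yes

The dot product is the sum of products of corresponding components.
v₁·v₂ = (1)*(-1) + (-2)*(-2) + (1)*(-3) = -1 + 4 - 3 = 0.
Two vectors are orthogonal iff their dot product is 0; here the dot product is 0, so the vectors are orthogonal.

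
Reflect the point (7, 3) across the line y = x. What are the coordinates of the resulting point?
(3, 7)

Reflection across line y = x: (7, 3) → (3, 7)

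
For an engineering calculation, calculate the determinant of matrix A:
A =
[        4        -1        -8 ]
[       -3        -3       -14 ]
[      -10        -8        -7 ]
det(A) = -435

Expand along row 0 (cofactor expansion): det(A) = a*(e*i - f*h) - b*(d*i - f*g) + c*(d*h - e*g), where the 3×3 is [[a, b, c], [d, e, f], [g, h, i]].
Minor M_00 = (-3)*(-7) - (-14)*(-8) = 21 - 112 = -91.
Minor M_01 = (-3)*(-7) - (-14)*(-10) = 21 - 140 = -119.
Minor M_02 = (-3)*(-8) - (-3)*(-10) = 24 - 30 = -6.
det(A) = (4)*(-91) - (-1)*(-119) + (-8)*(-6) = -364 - 119 + 48 = -435.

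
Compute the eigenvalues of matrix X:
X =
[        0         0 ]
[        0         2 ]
λ = 0, 2

Solve det(X - λI) = 0. For a 2×2 matrix the characteristic equation is λ² - (trace)λ + det = 0.
trace(X) = a + d = 0 + 2 = 2.
det(X) = a*d - b*c = (0)*(2) - (0)*(0) = 0 - 0 = 0.
Characteristic equation: λ² - (2)λ + (0) = 0.
Discriminant = (2)² - 4*(0) = 4 - 0 = 4.
λ = (2 ± √4) / 2 = (2 ± 2) / 2 = 0, 2.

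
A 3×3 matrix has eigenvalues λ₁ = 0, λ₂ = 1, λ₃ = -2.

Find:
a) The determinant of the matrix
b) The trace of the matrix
det = 0, trace = -1

Two standard eigenvalue identities:
- det(A) equals the product of the eigenvalues (counted with multiplicity).
- trace(A) equals the sum of the eigenvalues.
det(A) = (0)*(1)*(-2) = 0.
trace(A) = 0 + 1 - 2 = -1.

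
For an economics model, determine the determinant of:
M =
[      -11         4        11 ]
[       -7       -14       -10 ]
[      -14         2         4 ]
det(M) = -1242

Expand along row 0 (cofactor expansion): det(M) = a*(e*i - f*h) - b*(d*i - f*g) + c*(d*h - e*g), where the 3×3 is [[a, b, c], [d, e, f], [g, h, i]].
Minor M_00 = (-14)*(4) - (-10)*(2) = -56 + 20 = -36.
Minor M_01 = (-7)*(4) - (-10)*(-14) = -28 - 140 = -168.
Minor M_02 = (-7)*(2) - (-14)*(-14) = -14 - 196 = -210.
det(M) = (-11)*(-36) - (4)*(-168) + (11)*(-210) = 396 + 672 - 2310 = -1242.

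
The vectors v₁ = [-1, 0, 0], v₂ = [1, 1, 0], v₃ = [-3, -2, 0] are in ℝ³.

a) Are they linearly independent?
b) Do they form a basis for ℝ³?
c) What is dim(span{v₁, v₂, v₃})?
Not independent, not a basis, dim(span) = 2

Check whether v₃ can be written as a linear combination of v₁ and v₂.
v₃ = (1)·v₁ + (-2)·v₂ = [-3, -2, 0], so the three vectors are linearly dependent.
Thus they do not form a basis for ℝ³, and dim(span{v₁, v₂, v₃}) = 2 (spanned by v₁ and v₂).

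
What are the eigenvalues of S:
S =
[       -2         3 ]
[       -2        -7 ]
λ = -5, -4

Solve det(S - λI) = 0. For a 2×2 matrix the characteristic equation is λ² - (trace)λ + det = 0.
trace(S) = a + d = -2 - 7 = -9.
det(S) = a*d - b*c = (-2)*(-7) - (3)*(-2) = 14 + 6 = 20.
Characteristic equation: λ² - (-9)λ + (20) = 0.
Discriminant = (-9)² - 4*(20) = 81 - 80 = 1.
λ = (-9 ± √1) / 2 = (-9 ± 1) / 2 = -5, -4.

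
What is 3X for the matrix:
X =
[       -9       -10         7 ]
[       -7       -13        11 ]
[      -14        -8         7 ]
3X =
[      -27       -30        21 ]
[      -21       -39        33 ]
[      -42       -24        21 ]

Scalar multiplication is elementwise: (3X)[i][j] = 3 * X[i][j].
  (3X)[0][0] = 3 * (-9) = -27
  (3X)[0][1] = 3 * (-10) = -30
  (3X)[0][2] = 3 * (7) = 21
  (3X)[1][0] = 3 * (-7) = -21
  (3X)[1][1] = 3 * (-13) = -39
  (3X)[1][2] = 3 * (11) = 33
  (3X)[2][0] = 3 * (-14) = -42
  (3X)[2][1] = 3 * (-8) = -24
  (3X)[2][2] = 3 * (7) = 21
3X =
[      -27       -30        21 ]
[      -21       -39        33 ]
[      -42       -24        21 ]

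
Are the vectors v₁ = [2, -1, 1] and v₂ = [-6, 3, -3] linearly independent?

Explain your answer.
No, linearly dependent (v₂ = -3·v₁)

Check whether there is a scalar k with v₂ = k·v₁.
Comparing components, k = -3 satisfies -3·[2, -1, 1] = [-6, 3, -3].
Since v₂ is a scalar multiple of v₁, the two vectors are linearly dependent.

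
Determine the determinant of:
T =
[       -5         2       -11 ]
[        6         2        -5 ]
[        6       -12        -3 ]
det(T) = 1230

Expand along row 0 (cofactor expansion): det(T) = a*(e*i - f*h) - b*(d*i - f*g) + c*(d*h - e*g), where the 3×3 is [[a, b, c], [d, e, f], [g, h, i]].
Minor M_00 = (2)*(-3) - (-5)*(-12) = -6 - 60 = -66.
Minor M_01 = (6)*(-3) - (-5)*(6) = -18 + 30 = 12.
Minor M_02 = (6)*(-12) - (2)*(6) = -72 - 12 = -84.
det(T) = (-5)*(-66) - (2)*(12) + (-11)*(-84) = 330 - 24 + 924 = 1230.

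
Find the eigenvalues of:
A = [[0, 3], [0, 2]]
λ = 0, 2

Solve det(A - λI) = 0. For a 2×2 matrix this is λ² - (trace)λ + det = 0.
trace(A) = 0 + 2 = 2.
det(A) = (0)*(2) - (3)*(0) = 0 - 0 = 0.
Characteristic equation: λ² - (2)λ + (0) = 0.
Discriminant: (2)² - 4*(0) = 4 - 0 = 4.
Roots: λ = (2 ± √4) / 2 = 0, 2.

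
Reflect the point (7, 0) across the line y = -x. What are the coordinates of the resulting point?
(0, -7)

Reflection across line y = -x: (7, 0) → (0, -7)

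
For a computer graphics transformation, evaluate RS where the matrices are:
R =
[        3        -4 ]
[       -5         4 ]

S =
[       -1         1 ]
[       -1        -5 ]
RS =
[        1        23 ]
[        1       -25 ]

Matrix multiplication: (RS)[i][j] = sum over k of R[i][k] * S[k][j].
  (RS)[0][0] = (3)*(-1) + (-4)*(-1) = 1
  (RS)[0][1] = (3)*(1) + (-4)*(-5) = 23
  (RS)[1][0] = (-5)*(-1) + (4)*(-1) = 1
  (RS)[1][1] = (-5)*(1) + (4)*(-5) = -25
RS =
[        1        23 ]
[        1       -25 ]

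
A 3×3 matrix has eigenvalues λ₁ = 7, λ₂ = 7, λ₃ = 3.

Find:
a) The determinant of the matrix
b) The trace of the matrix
det = 147, trace = 17

Two standard eigenvalue identities:
- det(A) equals the product of the eigenvalues (counted with multiplicity).
- trace(A) equals the sum of the eigenvalues.
det(A) = (7)*(7)*(3) = 147.
trace(A) = 7 + 7 + 3 = 17.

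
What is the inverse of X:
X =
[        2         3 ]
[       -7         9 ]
det(X) = 39
X⁻¹ =
[     3/13     -1/13 ]
[     7/39      2/39 ]

For a 2×2 matrix X = [[a, b], [c, d]] with det(X) ≠ 0, X⁻¹ = (1/det(X)) * [[d, -b], [-c, a]].
det(X) = (2)*(9) - (3)*(-7) = 18 + 21 = 39.
X⁻¹ = (1/39) * [[9, -3], [7, 2]].
Dividing each entry by 39 and reducing:
X⁻¹ =
[     3/13     -1/13 ]
[     7/39      2/39 ]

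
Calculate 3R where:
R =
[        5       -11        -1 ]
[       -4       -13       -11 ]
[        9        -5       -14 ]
3R =
[       15       -33        -3 ]
[      -12       -39       -33 ]
[       27       -15       -42 ]

Scalar multiplication is elementwise: (3R)[i][j] = 3 * R[i][j].
  (3R)[0][0] = 3 * (5) = 15
  (3R)[0][1] = 3 * (-11) = -33
  (3R)[0][2] = 3 * (-1) = -3
  (3R)[1][0] = 3 * (-4) = -12
  (3R)[1][1] = 3 * (-13) = -39
  (3R)[1][2] = 3 * (-11) = -33
  (3R)[2][0] = 3 * (9) = 27
  (3R)[2][1] = 3 * (-5) = -15
  (3R)[2][2] = 3 * (-14) = -42
3R =
[       15       -33        -3 ]
[      -12       -39       -33 ]
[       27       -15       -42 ]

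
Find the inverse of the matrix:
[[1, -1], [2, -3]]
[[3, -1], [2, -1]]

For [[a,b],[c,d]], inverse = (1/det)·[[d,-b],[-c,a]]
det = 1·-3 - -1·2 = -1
Inverse = (1/-1)·[[-3, 1], [-2, 1]]
        = [[3, -1], [2, -1]]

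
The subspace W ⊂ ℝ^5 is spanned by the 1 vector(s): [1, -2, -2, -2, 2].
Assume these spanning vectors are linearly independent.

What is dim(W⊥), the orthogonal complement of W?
dim(W⊥) = 4

For any subspace W of ℝ^n, dim(W) + dim(W⊥) = n (the whole-space dimension).
Here the given 1 vectors are linearly independent, so dim(W) = 1.
Thus dim(W⊥) = n - dim(W) = 5 - 1 = 4.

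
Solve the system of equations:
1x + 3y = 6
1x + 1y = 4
x = 3, y = 1

Use elimination (row reduction):
Equation 1: 1x + 3y = 6.
Equation 2: 1x + 1y = 4.
Multiply Eq1 by 1 and Eq2 by 1: 1x + 3y = 6;  1x + 1y = 4.
Subtract: (-2)y = -2, so y = 1.
Back-substitute into Eq1: 1x + 3*(1) = 6, so x = 3.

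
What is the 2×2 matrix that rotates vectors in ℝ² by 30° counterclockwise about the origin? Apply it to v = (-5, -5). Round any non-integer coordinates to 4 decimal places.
R = [[√3/2, -1/2], [1/2, √3/2]]; R·v = (-1.8301, -6.8301)

A counterclockwise rotation by angle θ in ℝ² has matrix R(θ) = [[cos θ, -sin θ], [sin θ, cos θ]].
For θ = 30°: cos θ = √3/2, sin θ = 1/2.
R(30°) = [[√3/2, -1/2], [1/2, √3/2]].
R·v = [√3/2·-5 + (-1/2)·-5, 1/2·-5 + √3/2·-5] = (-1.8301, -6.8301).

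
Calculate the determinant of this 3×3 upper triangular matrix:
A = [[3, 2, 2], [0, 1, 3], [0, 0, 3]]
9

The determinant of a triangular matrix is the product of its diagonal entries (the off-diagonal entries above the diagonal do not affect it).
det(A) = (3) * (1) * (3) = 9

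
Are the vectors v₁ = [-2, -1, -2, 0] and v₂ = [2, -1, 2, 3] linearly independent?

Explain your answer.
Yes, linearly independent

Two vectors are linearly dependent iff one is a scalar multiple of the other.
No single scalar k satisfies v₂ = k·v₁ (the ratios of corresponding entries disagree), so v₁ and v₂ are linearly independent.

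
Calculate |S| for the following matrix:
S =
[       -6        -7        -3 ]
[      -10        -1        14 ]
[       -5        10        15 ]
det(S) = 685

Expand along row 0 (cofactor expansion): det(S) = a*(e*i - f*h) - b*(d*i - f*g) + c*(d*h - e*g), where the 3×3 is [[a, b, c], [d, e, f], [g, h, i]].
Minor M_00 = (-1)*(15) - (14)*(10) = -15 - 140 = -155.
Minor M_01 = (-10)*(15) - (14)*(-5) = -150 + 70 = -80.
Minor M_02 = (-10)*(10) - (-1)*(-5) = -100 - 5 = -105.
det(S) = (-6)*(-155) - (-7)*(-80) + (-3)*(-105) = 930 - 560 + 315 = 685.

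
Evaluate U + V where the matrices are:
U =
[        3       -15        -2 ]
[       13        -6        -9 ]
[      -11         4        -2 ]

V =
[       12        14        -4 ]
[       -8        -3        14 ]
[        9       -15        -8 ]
U + V =
[       15        -1        -6 ]
[        5        -9         5 ]
[       -2       -11       -10 ]

Matrix addition is elementwise: (U+V)[i][j] = U[i][j] + V[i][j].
  (U+V)[0][0] = (3) + (12) = 15
  (U+V)[0][1] = (-15) + (14) = -1
  (U+V)[0][2] = (-2) + (-4) = -6
  (U+V)[1][0] = (13) + (-8) = 5
  (U+V)[1][1] = (-6) + (-3) = -9
  (U+V)[1][2] = (-9) + (14) = 5
  (U+V)[2][0] = (-11) + (9) = -2
  (U+V)[2][1] = (4) + (-15) = -11
  (U+V)[2][2] = (-2) + (-8) = -10
U + V =
[       15        -1        -6 ]
[        5        -9         5 ]
[       -2       -11       -10 ]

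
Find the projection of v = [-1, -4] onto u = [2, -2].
[3/2, -3/2]

The projection of v onto u is proj_u(v) = ((v·u) / (u·u)) · u.
v·u = (-1)*(2) + (-4)*(-2) = 6.
u·u = (2)*(2) + (-2)*(-2) = 8.
coefficient = 6 / 8 = 3/4.
proj_u(v) = 3/4 · [2, -2] = [3/2, -3/2].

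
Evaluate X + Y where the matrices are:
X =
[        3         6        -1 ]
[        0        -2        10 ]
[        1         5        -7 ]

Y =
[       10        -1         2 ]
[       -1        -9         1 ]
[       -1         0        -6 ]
X + Y =
[       13         5         1 ]
[       -1       -11        11 ]
[        0         5       -13 ]

Matrix addition is elementwise: (X+Y)[i][j] = X[i][j] + Y[i][j].
  (X+Y)[0][0] = (3) + (10) = 13
  (X+Y)[0][1] = (6) + (-1) = 5
  (X+Y)[0][2] = (-1) + (2) = 1
  (X+Y)[1][0] = (0) + (-1) = -1
  (X+Y)[1][1] = (-2) + (-9) = -11
  (X+Y)[1][2] = (10) + (1) = 11
  (X+Y)[2][0] = (1) + (-1) = 0
  (X+Y)[2][1] = (5) + (0) = 5
  (X+Y)[2][2] = (-7) + (-6) = -13
X + Y =
[       13         5         1 ]
[       -1       -11        11 ]
[        0         5       -13 ]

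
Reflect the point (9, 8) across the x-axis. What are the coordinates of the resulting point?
(9, -8)

Reflection across x-axis: (9, 8) → (9, -8)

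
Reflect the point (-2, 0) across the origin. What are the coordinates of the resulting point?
(2, 0)

Reflection across origin: (-2, 0) → (2, 0)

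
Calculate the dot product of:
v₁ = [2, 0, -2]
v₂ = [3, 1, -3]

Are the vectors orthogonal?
12, No

The dot product is the sum of products of corresponding components.
v₁·v₂ = (2)*(3) + (0)*(1) + (-2)*(-3) = 6 + 0 + 6 = 12.
Two vectors are orthogonal iff their dot product is 0; here the dot product is 12, so the vectors are not orthogonal.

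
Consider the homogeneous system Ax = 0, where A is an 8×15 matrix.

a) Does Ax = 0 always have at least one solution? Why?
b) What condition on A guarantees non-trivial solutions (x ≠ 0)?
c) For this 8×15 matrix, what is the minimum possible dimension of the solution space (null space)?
a) Yes, x = 0 is always a solution. b) When A has linearly dependent columns (rank < n). c) Minimum nullity = 7.

a) x = 0 satisfies A·0 = 0, so the zero vector is always a solution.
b) Non-trivial solutions exist iff the columns of A are linearly dependent, equivalently rank(A) < n (the number of columns).
c) By rank-nullity, rank(A) + nullity(A) = n = 15. Since A has only 8 rows, rank(A) ≤ 8, so nullity(A) ≥ 15 - 8 = 7.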